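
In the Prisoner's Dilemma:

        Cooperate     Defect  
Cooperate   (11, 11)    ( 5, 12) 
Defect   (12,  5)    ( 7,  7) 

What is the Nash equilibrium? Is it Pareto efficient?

(Defect, Defect) is NE; not Pareto efficient

Work:
Defect dominates Cooperate for both players:
If P2 cooperates: Defect (12) > Cooperate (11)
If P2 defects: Defect (7) > Cooperate (5)
NE: (Defect, Defect) with payoff (7, 7)
But (Cooperate, Cooperate) = (11, 11) Pareto dominates (7, 7)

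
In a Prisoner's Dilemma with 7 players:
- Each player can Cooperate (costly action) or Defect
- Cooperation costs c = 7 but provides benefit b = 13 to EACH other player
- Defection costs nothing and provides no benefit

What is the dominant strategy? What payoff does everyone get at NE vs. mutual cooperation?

Dominant: Defect; NE payoff = 0; Coop payoff = 71

Work:
Defect dominates (saves cost c = 7, benefit to others is external)
NE: All defect → everyone gets 0
If all cooperate: each receives (6)×13 - 7 = 71
Social dilemma: 71 > 0 but NE gives 0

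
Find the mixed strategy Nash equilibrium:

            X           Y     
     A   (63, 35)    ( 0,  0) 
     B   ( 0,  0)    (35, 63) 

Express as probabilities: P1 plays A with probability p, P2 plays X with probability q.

p = 0.6429, q = 0.3571

Work:
Find probabilities that make opponent indifferent:
P2 chooses q to make P1 indifferent between A and B
P1 chooses p to make P2 indifferent between X and Y
Mixed NE: P1 plays (A: 0.6429, B: 0.3571), P2 plays (X: 0.3571, Y: 0.6429)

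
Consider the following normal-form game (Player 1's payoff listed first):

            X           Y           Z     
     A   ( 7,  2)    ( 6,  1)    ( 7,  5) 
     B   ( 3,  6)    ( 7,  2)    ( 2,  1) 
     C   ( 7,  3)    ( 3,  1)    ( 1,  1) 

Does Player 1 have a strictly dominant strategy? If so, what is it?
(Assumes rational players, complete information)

No strictly dominant strategy exists for Player 1

Work:
A strategy strictly dominates another if it gives a strictly higher payoff against every opponent action. Compare each pair of P1's strategies column-by-column:
  A vs B: [7 vs 3, 6 vs 7, 7 vs 2] → A does not strictly dominate B (column Y: 6 ≤ 7)
  A vs C: [7 vs 7, 6 vs 3, 7 vs 1] → A does not strictly dominate C (column X: 7 ≤ 7)
  B vs A: [3 vs 7, 7 vs 6, 2 vs 7] → B does not strictly dominate A (column X: 3 ≤ 7)
  B vs C: [3 vs 7, 7 vs 3, 2 vs 1] → B does not strictly dominate C (column X: 3 ≤ 7)
  C vs A: [7 vs 7, 3 vs 6, 1 vs 7] → C does not strictly dominate A (column X: 7 ≤ 7)
  C vs B: [7 vs 3, 3 vs 7, 1 vs 2] → C does not strictly dominate B (column Y: 3 ≤ 7)
No single strategy strictly dominates all others → no strictly dominant strategy.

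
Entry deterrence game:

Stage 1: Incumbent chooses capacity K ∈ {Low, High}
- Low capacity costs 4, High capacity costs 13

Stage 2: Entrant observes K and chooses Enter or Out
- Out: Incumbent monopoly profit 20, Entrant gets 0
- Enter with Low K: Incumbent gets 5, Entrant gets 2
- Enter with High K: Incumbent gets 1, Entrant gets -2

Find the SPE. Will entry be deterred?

SPE: (High, Enter|Low, Out|High); Entry deterred. Incumbent net profit = 7

Work:
After Low K: Entrant enters (2 > 0)
After High K: Entrant stays out (-2 < 0)
Incumbent: Low → 5−4=1, High → 20−13=7
Incumbent chooses High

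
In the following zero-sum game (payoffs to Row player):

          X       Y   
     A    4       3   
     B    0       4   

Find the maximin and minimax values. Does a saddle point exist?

Maximin = 3, Minimax = 4, Saddle: False

Work:
Row minimums: [3, 0] → maximin = 3
Column maximums: [4, 4] → minimax = 4
No saddle point (maximin ≠ minimax). Mixed strategy needed.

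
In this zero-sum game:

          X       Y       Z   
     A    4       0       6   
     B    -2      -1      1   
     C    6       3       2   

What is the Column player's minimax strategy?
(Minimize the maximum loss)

Column should play Y, value = 3

Work:
Column player minimizes Row's maximum payoff:
Column X: max payoff to Row = 6
Column Y: max payoff to Row = 3
Column Z: max payoff to Row = 6
Minimum is 3, achieved by column Y.
Minimax strategy: Y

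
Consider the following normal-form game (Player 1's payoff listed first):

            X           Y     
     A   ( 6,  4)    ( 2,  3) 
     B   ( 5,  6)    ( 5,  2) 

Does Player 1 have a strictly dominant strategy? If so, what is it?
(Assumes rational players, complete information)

No strictly dominant strategy exists for Player 1

Work:
A strategy strictly dominates another if it gives a strictly higher payoff against every opponent action. Compare each pair of P1's strategies column-by-column:
  A vs B: [6 vs 5, 2 vs 5] → A does not strictly dominate B (column Y: 2 ≤ 5)
  B vs A: [5 vs 6, 5 vs 2] → B does not strictly dominate A (column X: 5 ≤ 6)
No single strategy strictly dominates all others → no strictly dominant strategy.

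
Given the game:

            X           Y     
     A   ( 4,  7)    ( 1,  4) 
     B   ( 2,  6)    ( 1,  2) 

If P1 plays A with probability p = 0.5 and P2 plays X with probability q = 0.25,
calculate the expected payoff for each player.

E[P1] = 1.5, E[P2] = 3.875

Work:
E[P1] = p·q·π₁(A,X) + p·(1-q)·π₁(A,Y) + (1-p)·q·π₁(B,X) + (1-p)·(1-q)·π₁(B,Y)
= 0.5·0.25·4 + 0.5·0.75·1 + 0.5·0.25·2 + 0.5·0.75·1
= 1.5

E[P2] = 3.875 (similar calculation)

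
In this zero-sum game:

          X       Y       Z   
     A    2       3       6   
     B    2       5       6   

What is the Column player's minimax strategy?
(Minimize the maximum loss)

Column should play X, value = 2

Work:
Column player minimizes Row's maximum payoff:
Column X: max payoff to Row = 2
Column Y: max payoff to Row = 5
Column Z: max payoff to Row = 6
Minimum is 2, achieved by column X.
Minimax strategy: X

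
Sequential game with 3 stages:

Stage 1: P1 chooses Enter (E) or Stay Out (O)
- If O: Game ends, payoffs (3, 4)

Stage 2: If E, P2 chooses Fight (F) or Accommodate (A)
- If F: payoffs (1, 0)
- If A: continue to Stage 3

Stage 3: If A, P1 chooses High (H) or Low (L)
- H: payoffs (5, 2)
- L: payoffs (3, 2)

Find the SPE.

SPE: (E, A, H); Outcome (5, 2)

Work:
Stage 3: P1 chooses H (5 vs 3)
Stage 2: P2: F->0, A->2 (anticipating H). Choose A
Stage 1: P1: O->3, E->5 (anticipating A, H). Choose E
SPE path: E -> A -> H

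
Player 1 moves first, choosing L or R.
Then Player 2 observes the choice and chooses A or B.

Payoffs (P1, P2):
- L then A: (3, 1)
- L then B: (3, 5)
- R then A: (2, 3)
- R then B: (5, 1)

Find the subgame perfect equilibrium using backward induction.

P1 plays L, P2 plays B after L and A after R; Payoff (3, 5)

Work:
Backward induction:
After L: P2 chooses B → P1 gets 3
After R: P2 chooses A → P1 gets 2
P1 chooses L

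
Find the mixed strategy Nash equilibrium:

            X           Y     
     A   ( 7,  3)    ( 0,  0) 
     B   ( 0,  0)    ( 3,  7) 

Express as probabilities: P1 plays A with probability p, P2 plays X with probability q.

p = 0.7, q = 0.3

Work:
Find probabilities that make opponent indifferent:
P2 chooses q to make P1 indifferent between A and B
P1 chooses p to make P2 indifferent between X and Y
Mixed NE: P1 plays (A: 0.7, B: 0.3), P2 plays (X: 0.3, Y: 0.7)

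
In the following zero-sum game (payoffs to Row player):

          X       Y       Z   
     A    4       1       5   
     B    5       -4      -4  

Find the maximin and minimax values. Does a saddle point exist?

Maximin = 1, Minimax = 1, Saddle: True

Work:
Row minimums: [1, -4] → maximin = 1
Column maximums: [5, 1, 5] → minimax = 1
Saddle point exists! Game value = 1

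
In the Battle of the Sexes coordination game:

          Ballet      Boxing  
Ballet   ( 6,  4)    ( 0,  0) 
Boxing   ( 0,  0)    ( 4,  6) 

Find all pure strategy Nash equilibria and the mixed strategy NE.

Pure NE: (Ballet, Ballet) and (Boxing, Boxing); Mixed NE: p = 0.6, q = 0.4

Work:
Check pure NE:
(Ballet, Ballet): (6, 4) - no unilateral deviation beneficial
(Boxing, Boxing): (4, 6) - no unilateral deviation beneficial
Mixed NE: P1 plays Ballet with p = 0.6, P2 plays Ballet with q = 0.4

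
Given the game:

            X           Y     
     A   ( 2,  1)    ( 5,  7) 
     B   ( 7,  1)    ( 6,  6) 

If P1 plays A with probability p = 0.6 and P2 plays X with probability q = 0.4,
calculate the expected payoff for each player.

E[P1] = 4.84, E[P2] = 4.36

Work:
E[P1] = p·q·π₁(A,X) + p·(1-q)·π₁(A,Y) + (1-p)·q·π₁(B,X) + (1-p)·(1-q)·π₁(B,Y)
= 0.6·0.4·2 + 0.6·0.6·5 + 0.4·0.4·7 + 0.4·0.6·6
= 4.84

E[P2] = 4.36 (similar calculation)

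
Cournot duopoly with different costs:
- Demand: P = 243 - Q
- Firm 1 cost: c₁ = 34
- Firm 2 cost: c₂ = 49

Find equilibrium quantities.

q₁* = 74.67, q₂* = 59.67

Work:
Reaction: q₁ = (243 - 34 - q₂)/2
Reaction: q₂ = (243 - 49 - q₁)/2
Solve simultaneously:
q₁* = (243 - 2×34 + 49)/3 = 74.67
q₂* = (243 - 2×49 + 34)/3 = 59.67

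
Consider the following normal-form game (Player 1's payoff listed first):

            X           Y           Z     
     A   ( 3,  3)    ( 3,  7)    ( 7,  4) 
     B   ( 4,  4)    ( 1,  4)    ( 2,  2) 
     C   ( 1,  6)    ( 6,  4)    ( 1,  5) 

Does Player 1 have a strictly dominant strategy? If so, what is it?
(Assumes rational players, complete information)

No strictly dominant strategy exists for Player 1

Work:
A strategy strictly dominates another if it gives a strictly higher payoff against every opponent action. Compare each pair of P1's strategies column-by-column:
  A vs B: [3 vs 4, 3 vs 1, 7 vs 2] → A does not strictly dominate B (column X: 3 ≤ 4)
  A vs C: [3 vs 1, 3 vs 6, 7 vs 1] → A does not strictly dominate C (column Y: 3 ≤ 6)
  B vs A: [4 vs 3, 1 vs 3, 2 vs 7] → B does not strictly dominate A (column Y: 1 ≤ 3)
  B vs C: [4 vs 1, 1 vs 6, 2 vs 1] → B does not strictly dominate C (column Y: 1 ≤ 6)
  C vs A: [1 vs 3, 6 vs 3, 1 vs 7] → C does not strictly dominate A (column X: 1 ≤ 3)
  C vs B: [1 vs 4, 6 vs 1, 1 vs 2] → C does not strictly dominate B (column X: 1 ≤ 4)
No single strategy strictly dominates all others → no strictly dominant strategy.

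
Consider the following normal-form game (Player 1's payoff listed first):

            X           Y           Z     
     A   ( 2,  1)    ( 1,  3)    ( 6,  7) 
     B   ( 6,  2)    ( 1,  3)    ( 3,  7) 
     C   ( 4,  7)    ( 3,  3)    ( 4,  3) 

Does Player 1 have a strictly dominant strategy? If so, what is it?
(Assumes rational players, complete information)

No strictly dominant strategy exists for Player 1

Work:
A strategy strictly dominates another if it gives a strictly higher payoff against every opponent action. Compare each pair of P1's strategies column-by-column:
  A vs B: [2 vs 6, 1 vs 1, 6 vs 3] → A does not strictly dominate B (column X: 2 ≤ 6)
  A vs C: [2 vs 4, 1 vs 3, 6 vs 4] → A does not strictly dominate C (column X: 2 ≤ 4)
  B vs A: [6 vs 2, 1 vs 1, 3 vs 6] → B does not strictly dominate A (column Y: 1 ≤ 1)
  B vs C: [6 vs 4, 1 vs 3, 3 vs 4] → B does not strictly dominate C (column Y: 1 ≤ 3)
  C vs A: [4 vs 2, 3 vs 1, 4 vs 6] → C does not strictly dominate A (column Z: 4 ≤ 6)
  C vs B: [4 vs 6, 3 vs 1, 4 vs 3] → C does not strictly dominate B (column X: 4 ≤ 6)
No single strategy strictly dominates all others → no strictly dominant strategy.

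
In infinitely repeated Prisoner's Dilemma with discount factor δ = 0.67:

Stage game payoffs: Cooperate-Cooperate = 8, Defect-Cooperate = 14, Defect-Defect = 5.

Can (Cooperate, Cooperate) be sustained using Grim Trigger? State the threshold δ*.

δ* = 0.6667; since δ = 0.67 ≥ 0.6667, cooperation can be sustained

Work:
For Grim Trigger:
Cooperate forever: 8/(1-δ)
Defect then punished: 14 + 5·δ/(1-δ)
Need: 8/(1-δ) ≥ 14 + 5·δ/(1-δ)
Solving: δ ≥ (T-R)/(T-P) = (14-8)/(14-5) = 0.6667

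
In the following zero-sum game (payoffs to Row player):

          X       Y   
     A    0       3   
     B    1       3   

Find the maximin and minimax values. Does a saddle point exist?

Maximin = 1, Minimax = 1, Saddle: True

Work:
Row minimums: [0, 1] → maximin = 1
Column maximums: [1, 3] → minimax = 1
Saddle point exists! Game value = 1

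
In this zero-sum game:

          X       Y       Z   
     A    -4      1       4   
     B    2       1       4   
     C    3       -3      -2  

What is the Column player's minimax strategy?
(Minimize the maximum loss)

Column should play Y, value = 1

Work:
Column player minimizes Row's maximum payoff:
Column X: max payoff to Row = 3
Column Y: max payoff to Row = 1
Column Z: max payoff to Row = 4
Minimum is 1, achieved by column Y.
Minimax strategy: Y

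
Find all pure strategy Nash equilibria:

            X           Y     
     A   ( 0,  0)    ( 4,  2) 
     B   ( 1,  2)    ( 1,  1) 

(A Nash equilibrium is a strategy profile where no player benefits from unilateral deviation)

Nash equilibrium: (A, Y), (B, X)

Work:
Best responses:
  P1 vs X: payoffs [0, 1] → best response B (payoff 1)
  P1 vs Y: payoffs [4, 1] → best response A (payoff 4)
  P2 vs A: payoffs [0, 2] → best response Y (payoff 2)
  P2 vs B: payoffs [2, 1] → best response X (payoff 2)
Mutual best responses: (A,Y), (B,X) → Nash equilibria.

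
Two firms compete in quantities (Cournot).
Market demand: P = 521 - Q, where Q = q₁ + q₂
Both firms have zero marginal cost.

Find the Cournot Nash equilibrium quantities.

q₁* = q₂* = 173.67; P* = 173.67

Work:
Profit: π_i = P·q_i = (a - q_i - q_j)·q_i
FOC: ∂π_i/∂q_i = a - 2q_i - q_j = 0
Reaction function: q_i = (521 - q_j)/2
Symmetry: q* = 521/3 = 173.67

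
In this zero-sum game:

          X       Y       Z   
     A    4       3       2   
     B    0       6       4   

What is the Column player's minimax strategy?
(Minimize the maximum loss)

Column should play X or Z (all achieve the minimum), value = 4

Work:
Column player minimizes Row's maximum payoff:
Column X: max payoff to Row = 4
Column Y: max payoff to Row = 6
Column Z: max payoff to Row = 4
Minimum is 4, achieved by columns X, Z (tied).
Each of X or Z is a minimax strategy.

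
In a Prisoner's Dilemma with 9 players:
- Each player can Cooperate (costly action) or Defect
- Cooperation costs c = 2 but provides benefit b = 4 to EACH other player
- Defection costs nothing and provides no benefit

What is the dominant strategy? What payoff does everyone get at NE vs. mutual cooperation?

Dominant: Defect; NE payoff = 0; Coop payoff = 30

Work:
Defect dominates (saves cost c = 2, benefit to others is external)
NE: All defect → everyone gets 0
If all cooperate: each receives (8)×4 - 2 = 30
Social dilemma: 30 > 0 but NE gives 0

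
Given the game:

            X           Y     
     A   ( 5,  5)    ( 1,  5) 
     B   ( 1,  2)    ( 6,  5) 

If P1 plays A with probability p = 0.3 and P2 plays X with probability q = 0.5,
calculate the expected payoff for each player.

E[P1] = 3.35, E[P2] = 3.95

Work:
E[P1] = p·q·π₁(A,X) + p·(1-q)·π₁(A,Y) + (1-p)·q·π₁(B,X) + (1-p)·(1-q)·π₁(B,Y)
= 0.3·0.5·5 + 0.3·0.5·1 + 0.7·0.5·1 + 0.7·0.5·6
= 3.35

E[P2] = 3.95 (similar calculation)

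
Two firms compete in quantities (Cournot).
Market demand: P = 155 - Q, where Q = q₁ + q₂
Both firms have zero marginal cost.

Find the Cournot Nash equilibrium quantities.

q₁* = q₂* = 51.67; P* = 51.67

Work:
Profit: π_i = P·q_i = (a - q_i - q_j)·q_i
FOC: ∂π_i/∂q_i = a - 2q_i - q_j = 0
Reaction function: q_i = (155 - q_j)/2
Symmetry: q* = 155/3 = 51.67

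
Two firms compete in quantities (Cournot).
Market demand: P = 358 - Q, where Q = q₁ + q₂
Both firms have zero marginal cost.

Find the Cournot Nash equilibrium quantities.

q₁* = q₂* = 119.33; P* = 119.33

Work:
Profit: π_i = P·q_i = (a - q_i - q_j)·q_i
FOC: ∂π_i/∂q_i = a - 2q_i - q_j = 0
Reaction function: q_i = (358 - q_j)/2
Symmetry: q* = 358/3 = 119.33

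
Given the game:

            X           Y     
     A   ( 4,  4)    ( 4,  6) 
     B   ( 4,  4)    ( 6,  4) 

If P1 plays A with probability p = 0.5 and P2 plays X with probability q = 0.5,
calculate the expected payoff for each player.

E[P1] = 4.5, E[P2] = 4.5

Work:
E[P1] = p·q·π₁(A,X) + p·(1-q)·π₁(A,Y) + (1-p)·q·π₁(B,X) + (1-p)·(1-q)·π₁(B,Y)
= 0.5·0.5·4 + 0.5·0.5·4 + 0.5·0.5·4 + 0.5·0.5·6
= 4.5

E[P2] = 4.5 (similar calculation)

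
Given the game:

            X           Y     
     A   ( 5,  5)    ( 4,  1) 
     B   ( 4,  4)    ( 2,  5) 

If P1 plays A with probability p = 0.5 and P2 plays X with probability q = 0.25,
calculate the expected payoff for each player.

E[P1] = 3.375, E[P2] = 3.375

Work:
E[P1] = p·q·π₁(A,X) + p·(1-q)·π₁(A,Y) + (1-p)·q·π₁(B,X) + (1-p)·(1-q)·π₁(B,Y)
= 0.5·0.25·5 + 0.5·0.75·4 + 0.5·0.25·4 + 0.5·0.75·2
= 3.375

E[P2] = 3.375 (similar calculation)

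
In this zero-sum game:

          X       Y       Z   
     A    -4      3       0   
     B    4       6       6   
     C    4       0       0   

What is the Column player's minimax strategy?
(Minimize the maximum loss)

Column should play X, value = 4

Work:
Column player minimizes Row's maximum payoff:
Column X: max payoff to Row = 4
Column Y: max payoff to Row = 6
Column Z: max payoff to Row = 6
Minimum is 4, achieved by column X.
Minimax strategy: X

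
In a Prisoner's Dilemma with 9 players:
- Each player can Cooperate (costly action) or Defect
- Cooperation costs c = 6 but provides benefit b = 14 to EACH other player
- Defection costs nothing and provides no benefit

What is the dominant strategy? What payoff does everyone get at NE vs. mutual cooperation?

Dominant: Defect; NE payoff = 0; Coop payoff = 106

Work:
Defect dominates (saves cost c = 6, benefit to others is external)
NE: All defect → everyone gets 0
If all cooperate: each receives (8)×14 - 6 = 106
Social dilemma: 106 > 0 but NE gives 0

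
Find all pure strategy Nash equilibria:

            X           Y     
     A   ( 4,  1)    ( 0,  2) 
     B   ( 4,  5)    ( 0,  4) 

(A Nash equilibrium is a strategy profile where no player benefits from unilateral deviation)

Nash equilibrium: (A, Y), (B, X)

Work:
Best responses:
  P1 vs X: payoffs [4, 4] → best response A/B (payoff 4)
  P1 vs Y: payoffs [0, 0] → best response A/B (payoff 0)
  P2 vs A: payoffs [1, 2] → best response Y (payoff 2)
  P2 vs B: payoffs [5, 4] → best response X (payoff 5)
Mutual best responses: (A,Y), (B,X) → Nash equilibria.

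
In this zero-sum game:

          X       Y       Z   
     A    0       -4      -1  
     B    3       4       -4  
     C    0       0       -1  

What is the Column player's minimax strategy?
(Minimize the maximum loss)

Column should play Z, value = -1

Work:
Column player minimizes Row's maximum payoff:
Column X: max payoff to Row = 3
Column Y: max payoff to Row = 4
Column Z: max payoff to Row = -1
Minimum is -1, achieved by column Z.
Minimax strategy: Z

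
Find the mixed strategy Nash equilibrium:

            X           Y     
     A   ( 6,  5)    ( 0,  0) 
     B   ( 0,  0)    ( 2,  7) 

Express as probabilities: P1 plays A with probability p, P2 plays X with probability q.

p = 0.5833, q = 0.25

Work:
Find probabilities that make opponent indifferent:
P2 chooses q to make P1 indifferent between A and B
P1 chooses p to make P2 indifferent between X and Y
Mixed NE: P1 plays (A: 0.5833, B: 0.4167), P2 plays (X: 0.25, Y: 0.75)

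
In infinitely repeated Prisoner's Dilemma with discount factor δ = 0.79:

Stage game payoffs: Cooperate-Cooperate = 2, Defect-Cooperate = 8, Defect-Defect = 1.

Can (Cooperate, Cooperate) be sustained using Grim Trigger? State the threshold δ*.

δ* = 0.8571; since δ = 0.79 < 0.8571, cooperation cannot be sustained

Work:
For Grim Trigger:
Cooperate forever: 2/(1-δ)
Defect then punished: 8 + 1·δ/(1-δ)
Need: 2/(1-δ) ≥ 8 + 1·δ/(1-δ)
Solving: δ ≥ (T-R)/(T-P) = (8-2)/(8-1) = 0.8571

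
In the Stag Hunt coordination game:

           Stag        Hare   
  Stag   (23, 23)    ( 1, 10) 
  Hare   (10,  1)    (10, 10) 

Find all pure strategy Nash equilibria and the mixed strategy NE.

Pure NE: (Stag, Stag) and (Hare, Hare); Mixed NE: p = 0.4091, q = 0.4091

Work:
Check pure NE:
(Stag, Stag): (23, 23) - no unilateral deviation beneficial
(Hare, Hare): (10, 10) - no unilateral deviation beneficial
Mixed NE: P1 plays Stag with p = 0.4091, P2 plays Stag with q = 0.4091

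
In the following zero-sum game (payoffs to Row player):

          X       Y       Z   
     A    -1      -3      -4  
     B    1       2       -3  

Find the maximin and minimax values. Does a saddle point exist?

Maximin = -3, Minimax = -3, Saddle: True

Work:
Row minimums: [-4, -3] → maximin = -3
Column maximums: [1, 2, -3] → minimax = -3
Saddle point exists! Game value = -3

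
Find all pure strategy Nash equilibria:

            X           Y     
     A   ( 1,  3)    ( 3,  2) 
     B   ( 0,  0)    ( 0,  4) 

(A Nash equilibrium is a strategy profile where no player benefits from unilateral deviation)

Nash equilibrium: (A, X)

Work:
Best responses:
  P1 vs X: payoffs [1, 0] → best response A (payoff 1)
  P1 vs Y: payoffs [3, 0] → best response A (payoff 3)
  P2 vs A: payoffs [3, 2] → best response X (payoff 3)
  P2 vs B: payoffs [0, 4] → best response Y (payoff 4)
Mutual best responses: (A,X) → Nash equilibria.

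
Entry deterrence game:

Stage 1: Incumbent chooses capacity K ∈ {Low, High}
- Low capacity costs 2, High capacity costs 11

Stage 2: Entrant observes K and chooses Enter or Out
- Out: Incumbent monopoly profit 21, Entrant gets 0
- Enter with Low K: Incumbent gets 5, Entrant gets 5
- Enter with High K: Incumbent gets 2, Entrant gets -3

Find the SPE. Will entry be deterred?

SPE: (High, Enter|Low, Out|High); Entry deterred. Incumbent net profit = 10

Work:
After Low K: Entrant enters (5 > 0)
After High K: Entrant stays out (-3 < 0)
Incumbent: Low → 5−2=3, High → 21−11=10
Incumbent chooses High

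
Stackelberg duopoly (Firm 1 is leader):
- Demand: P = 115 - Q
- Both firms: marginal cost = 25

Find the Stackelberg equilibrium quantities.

q₁* (leader) = 45.0, q₂* (follower) = 22.5

Work:
Follower's reaction: q₂ = (a - c - q₁)/2
Leader substitutes: π₁ = q₁·(a - q₁ - (a-c-q₁)/2 - c)
FOC: q₁* = (115 - 25)/2 = 45.00
Then: q₂* = (115 - 25 - 45.0)/2 = 22.50
Leader has first-mover advantage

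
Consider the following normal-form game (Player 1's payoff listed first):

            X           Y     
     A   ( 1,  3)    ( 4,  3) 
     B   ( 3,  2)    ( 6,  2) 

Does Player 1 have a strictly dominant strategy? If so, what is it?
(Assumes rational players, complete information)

Yes, Player 1's strictly dominant strategy is B

Work:
A strategy strictly dominates another if it gives a strictly higher payoff against every opponent action. Compare each pair of P1's strategies column-by-column:
  A vs B: [1 vs 3, 4 vs 6] → A does not strictly dominate B (column X: 1 ≤ 3)
  B vs A: [3 vs 1, 6 vs 4] → B strictly dominates A
B strictly dominates every other strategy → strictly dominant.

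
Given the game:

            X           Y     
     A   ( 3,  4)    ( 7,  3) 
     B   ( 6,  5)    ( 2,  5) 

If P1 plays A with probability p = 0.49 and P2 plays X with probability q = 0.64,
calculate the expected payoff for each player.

E[P1] = 4.5012, E[P2] = 4.3336

Work:
E[P1] = p·q·π₁(A,X) + p·(1-q)·π₁(A,Y) + (1-p)·q·π₁(B,X) + (1-p)·(1-q)·π₁(B,Y)
= 0.49·0.64·3 + 0.49·0.36·7 + 0.51·0.64·6 + 0.51·0.36·2
= 4.5012

E[P2] = 4.3336 (similar calculation)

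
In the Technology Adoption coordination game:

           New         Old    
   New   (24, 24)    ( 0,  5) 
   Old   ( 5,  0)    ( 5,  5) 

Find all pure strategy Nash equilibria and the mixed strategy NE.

Pure NE: (New, New) and (Old, Old); Mixed NE: p = 0.2083, q = 0.2083

Work:
Check pure NE:
(New, New): (24, 24) - no unilateral deviation beneficial
(Old, Old): (5, 5) - no unilateral deviation beneficial
Mixed NE: P1 plays New with p = 0.2083, P2 plays New with q = 0.2083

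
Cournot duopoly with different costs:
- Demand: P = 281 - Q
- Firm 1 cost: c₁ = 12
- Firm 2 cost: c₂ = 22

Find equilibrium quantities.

q₁* = 93.0, q₂* = 83.0

Work:
Reaction: q₁ = (281 - 12 - q₂)/2
Reaction: q₂ = (281 - 22 - q₁)/2
Solve simultaneously:
q₁* = (281 - 2×12 + 22)/3 = 93.0
q₂* = (281 - 2×22 + 12)/3 = 83.0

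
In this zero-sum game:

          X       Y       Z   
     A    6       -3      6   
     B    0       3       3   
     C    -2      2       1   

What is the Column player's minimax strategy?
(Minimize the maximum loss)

Column should play Y, value = 3

Work:
Column player minimizes Row's maximum payoff:
Column X: max payoff to Row = 6
Column Y: max payoff to Row = 3
Column Z: max payoff to Row = 6
Minimum is 3, achieved by column Y.
Minimax strategy: Y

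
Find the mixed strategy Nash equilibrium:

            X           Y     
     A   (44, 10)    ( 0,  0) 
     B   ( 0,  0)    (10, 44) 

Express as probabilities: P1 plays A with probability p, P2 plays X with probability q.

p = 0.8148, q = 0.1852

Work:
Find probabilities that make opponent indifferent:
P2 chooses q to make P1 indifferent between A and B
P1 chooses p to make P2 indifferent between X and Y
Mixed NE: P1 plays (A: 0.8148, B: 0.1852), P2 plays (X: 0.1852, Y: 0.8148)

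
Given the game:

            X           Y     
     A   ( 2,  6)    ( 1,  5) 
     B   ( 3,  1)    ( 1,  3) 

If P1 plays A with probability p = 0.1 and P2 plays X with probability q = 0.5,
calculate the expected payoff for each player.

E[P1] = 1.95, E[P2] = 2.35

Work:
E[P1] = p·q·π₁(A,X) + p·(1-q)·π₁(A,Y) + (1-p)·q·π₁(B,X) + (1-p)·(1-q)·π₁(B,Y)
= 0.1·0.5·2 + 0.1·0.5·1 + 0.9·0.5·3 + 0.9·0.5·1
= 1.95

E[P2] = 2.35 (similar calculation)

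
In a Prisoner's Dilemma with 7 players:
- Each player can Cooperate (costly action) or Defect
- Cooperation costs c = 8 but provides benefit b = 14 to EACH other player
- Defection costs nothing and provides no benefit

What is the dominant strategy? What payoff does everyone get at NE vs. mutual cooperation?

Dominant: Defect; NE payoff = 0; Coop payoff = 76

Work:
Defect dominates (saves cost c = 8, benefit to others is external)
NE: All defect → everyone gets 0
If all cooperate: each receives (6)×14 - 8 = 76
Social dilemma: 76 > 0 but NE gives 0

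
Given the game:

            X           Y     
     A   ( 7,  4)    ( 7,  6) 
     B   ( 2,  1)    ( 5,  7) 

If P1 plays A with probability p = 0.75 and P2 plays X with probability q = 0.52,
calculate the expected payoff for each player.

E[P1] = 6.11, E[P2] = 4.69

Work:
E[P1] = p·q·π₁(A,X) + p·(1-q)·π₁(A,Y) + (1-p)·q·π₁(B,X) + (1-p)·(1-q)·π₁(B,Y)
= 0.75·0.52·7 + 0.75·0.48·7 + 0.25·0.52·2 + 0.25·0.48·5
= 6.11

E[P2] = 4.69 (similar calculation)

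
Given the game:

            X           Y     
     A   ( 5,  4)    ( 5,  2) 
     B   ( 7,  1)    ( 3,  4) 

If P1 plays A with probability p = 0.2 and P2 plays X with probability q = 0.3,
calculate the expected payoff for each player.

E[P1] = 4.36, E[P2] = 3.0

Work:
E[P1] = p·q·π₁(A,X) + p·(1-q)·π₁(A,Y) + (1-p)·q·π₁(B,X) + (1-p)·(1-q)·π₁(B,Y)
= 0.2·0.3·5 + 0.2·0.7·5 + 0.8·0.3·7 + 0.8·0.7·3
= 4.36

E[P2] = 3.0 (similar calculation)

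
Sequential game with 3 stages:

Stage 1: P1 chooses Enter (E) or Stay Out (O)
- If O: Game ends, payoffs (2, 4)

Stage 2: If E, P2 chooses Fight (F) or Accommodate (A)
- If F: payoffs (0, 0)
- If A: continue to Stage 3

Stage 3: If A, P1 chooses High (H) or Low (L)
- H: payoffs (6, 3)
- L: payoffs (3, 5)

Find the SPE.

SPE: (E, A, H); Outcome (6, 3)

Work:
Stage 3: P1 chooses H (6 vs 3)
Stage 2: P2: F->0, A->3 (anticipating H). Choose A
Stage 1: P1: O->2, E->6 (anticipating A, H). Choose E
SPE path: E -> A -> H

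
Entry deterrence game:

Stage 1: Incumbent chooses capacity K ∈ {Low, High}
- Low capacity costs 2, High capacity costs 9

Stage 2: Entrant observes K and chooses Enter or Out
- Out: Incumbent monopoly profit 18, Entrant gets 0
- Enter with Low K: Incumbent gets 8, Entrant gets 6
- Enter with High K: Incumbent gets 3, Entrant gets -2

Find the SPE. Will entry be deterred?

SPE: (High, Enter|Low, Out|High); Entry deterred. Incumbent net profit = 9

Work:
After Low K: Entrant enters (6 > 0)
After High K: Entrant stays out (-2 < 0)
Incumbent: Low → 8−2=6, High → 18−9=9
Incumbent chooses High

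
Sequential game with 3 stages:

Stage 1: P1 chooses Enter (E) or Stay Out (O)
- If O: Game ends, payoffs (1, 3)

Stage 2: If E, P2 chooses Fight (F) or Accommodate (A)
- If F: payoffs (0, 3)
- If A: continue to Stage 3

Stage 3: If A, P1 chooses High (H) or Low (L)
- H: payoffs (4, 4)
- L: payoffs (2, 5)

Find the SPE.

SPE: (E, A, H); Outcome (4, 4)

Work:
Stage 3: P1 chooses H (4 vs 2)
Stage 2: P2: F->3, A->4 (anticipating H). Choose A
Stage 1: P1: O->1, E->4 (anticipating A, H). Choose E
SPE path: E -> A -> H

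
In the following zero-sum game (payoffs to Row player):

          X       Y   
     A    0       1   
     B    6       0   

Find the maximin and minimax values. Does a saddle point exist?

Maximin = 0, Minimax = 1, Saddle: False

Work:
Row minimums: [0, 0] → maximin = 0
Column maximums: [6, 1] → minimax = 1
No saddle point (maximin ≠ minimax). Mixed strategy needed.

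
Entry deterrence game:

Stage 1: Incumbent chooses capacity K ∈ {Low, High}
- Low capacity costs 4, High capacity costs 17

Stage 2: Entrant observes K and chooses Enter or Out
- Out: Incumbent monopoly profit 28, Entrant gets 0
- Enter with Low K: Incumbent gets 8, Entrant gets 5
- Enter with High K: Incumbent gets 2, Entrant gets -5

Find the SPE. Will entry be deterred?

SPE: (High, Enter|Low, Out|High); Entry deterred. Incumbent net profit = 11

Work:
After Low K: Entrant enters (5 > 0)
After High K: Entrant stays out (-5 < 0)
Incumbent: Low → 8−4=4, High → 28−17=11
Incumbent chooses High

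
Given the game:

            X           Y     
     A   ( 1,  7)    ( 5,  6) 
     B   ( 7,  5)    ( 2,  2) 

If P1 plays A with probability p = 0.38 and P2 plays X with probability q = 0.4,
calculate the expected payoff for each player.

E[P1] = 3.772, E[P2] = 4.416

Work:
E[P1] = p·q·π₁(A,X) + p·(1-q)·π₁(A,Y) + (1-p)·q·π₁(B,X) + (1-p)·(1-q)·π₁(B,Y)
= 0.38·0.4·1 + 0.38·0.6·5 + 0.62·0.4·7 + 0.62·0.6·2
= 3.772

E[P2] = 4.416 (similar calculation)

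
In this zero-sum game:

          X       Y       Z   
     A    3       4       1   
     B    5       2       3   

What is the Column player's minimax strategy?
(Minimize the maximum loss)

Column should play Z, value = 3

Work:
Column player minimizes Row's maximum payoff:
Column X: max payoff to Row = 5
Column Y: max payoff to Row = 4
Column Z: max payoff to Row = 3
Minimum is 3, achieved by column Z.
Minimax strategy: Z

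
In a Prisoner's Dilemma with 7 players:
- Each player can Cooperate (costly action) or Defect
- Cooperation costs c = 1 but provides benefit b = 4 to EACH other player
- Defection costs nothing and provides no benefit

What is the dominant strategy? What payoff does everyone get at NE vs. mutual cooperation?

Dominant: Defect; NE payoff = 0; Coop payoff = 23

Work:
Defect dominates (saves cost c = 1, benefit to others is external)
NE: All defect → everyone gets 0
If all cooperate: each receives (6)×4 - 1 = 23
Social dilemma: 23 > 0 but NE gives 0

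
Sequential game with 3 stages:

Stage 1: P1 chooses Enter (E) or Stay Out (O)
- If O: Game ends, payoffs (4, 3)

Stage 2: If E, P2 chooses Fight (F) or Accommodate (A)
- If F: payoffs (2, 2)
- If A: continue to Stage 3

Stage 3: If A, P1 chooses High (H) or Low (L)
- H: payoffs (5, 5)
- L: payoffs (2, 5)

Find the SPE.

SPE: (E, A, H); Outcome (5, 5)

Work:
Stage 3: P1 chooses H (5 vs 2)
Stage 2: P2: F->2, A->5 (anticipating H). Choose A
Stage 1: P1: O->4, E->5 (anticipating A, H). Choose E
SPE path: E -> A -> H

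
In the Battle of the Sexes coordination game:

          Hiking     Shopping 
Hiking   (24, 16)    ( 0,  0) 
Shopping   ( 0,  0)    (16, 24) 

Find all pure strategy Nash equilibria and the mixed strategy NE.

Pure NE: (Hiking, Hiking) and (Shopping, Shopping); Mixed NE: p = 0.6, q = 0.4

Work:
Check pure NE:
(Hiking, Hiking): (24, 16) - no unilateral deviation beneficial
(Shopping, Shopping): (16, 24) - no unilateral deviation beneficial
Mixed NE: P1 plays Hiking with p = 0.6, P2 plays Hiking with q = 0.4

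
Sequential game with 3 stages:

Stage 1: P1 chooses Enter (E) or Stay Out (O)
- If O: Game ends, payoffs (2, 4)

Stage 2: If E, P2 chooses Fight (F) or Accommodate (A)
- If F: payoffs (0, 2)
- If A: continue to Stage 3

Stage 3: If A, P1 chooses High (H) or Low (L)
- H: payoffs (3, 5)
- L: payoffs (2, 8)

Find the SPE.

SPE: (E, A, H); Outcome (3, 5)

Work:
Stage 3: P1 chooses H (3 vs 2)
Stage 2: P2: F->2, A->5 (anticipating H). Choose A
Stage 1: P1: O->2, E->3 (anticipating A, H). Choose E
SPE path: E -> A -> H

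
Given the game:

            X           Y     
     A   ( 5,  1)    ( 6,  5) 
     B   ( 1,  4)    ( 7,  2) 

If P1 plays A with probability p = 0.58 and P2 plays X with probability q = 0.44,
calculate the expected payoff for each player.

E[P1] = 5.056, E[P2] = 3.0888

Work:
E[P1] = p·q·π₁(A,X) + p·(1-q)·π₁(A,Y) + (1-p)·q·π₁(B,X) + (1-p)·(1-q)·π₁(B,Y)
= 0.58·0.44·5 + 0.58·0.56·6 + 0.42·0.44·1 + 0.42·0.56·7
= 5.056

E[P2] = 3.0888 (similar calculation)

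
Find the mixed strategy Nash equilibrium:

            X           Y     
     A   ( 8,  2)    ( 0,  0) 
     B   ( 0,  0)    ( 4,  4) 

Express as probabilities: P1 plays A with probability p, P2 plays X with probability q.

p = 0.6667, q = 0.3333

Work:
Find probabilities that make opponent indifferent:
P2 chooses q to make P1 indifferent between A and B
P1 chooses p to make P2 indifferent between X and Y
Mixed NE: P1 plays (A: 0.6667, B: 0.3333), P2 plays (X: 0.3333, Y: 0.6667)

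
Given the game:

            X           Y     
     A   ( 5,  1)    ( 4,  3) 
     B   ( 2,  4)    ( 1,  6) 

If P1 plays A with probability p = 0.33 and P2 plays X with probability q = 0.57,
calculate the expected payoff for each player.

E[P1] = 2.56, E[P2] = 3.87

Work:
E[P1] = p·q·π₁(A,X) + p·(1-q)·π₁(A,Y) + (1-p)·q·π₁(B,X) + (1-p)·(1-q)·π₁(B,Y)
= 0.33·0.57·5 + 0.33·0.43·4 + 0.67·0.57·2 + 0.67·0.43·1
= 2.56

E[P2] = 3.87 (similar calculation)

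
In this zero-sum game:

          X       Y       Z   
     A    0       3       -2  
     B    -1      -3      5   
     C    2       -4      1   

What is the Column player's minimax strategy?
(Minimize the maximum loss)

Column should play X, value = 2

Work:
Column player minimizes Row's maximum payoff:
Column X: max payoff to Row = 2
Column Y: max payoff to Row = 3
Column Z: max payoff to Row = 5
Minimum is 2, achieved by column X.
Minimax strategy: X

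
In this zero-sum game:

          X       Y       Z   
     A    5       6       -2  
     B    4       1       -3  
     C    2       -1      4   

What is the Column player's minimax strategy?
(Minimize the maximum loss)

Column should play Z, value = 4

Work:
Column player minimizes Row's maximum payoff:
Column X: max payoff to Row = 5
Column Y: max payoff to Row = 6
Column Z: max payoff to Row = 4
Minimum is 4, achieved by column Z.
Minimax strategy: Z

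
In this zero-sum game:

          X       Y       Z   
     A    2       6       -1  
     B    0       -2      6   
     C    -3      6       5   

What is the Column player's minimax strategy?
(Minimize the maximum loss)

Column should play X, value = 2

Work:
Column player minimizes Row's maximum payoff:
Column X: max payoff to Row = 2
Column Y: max payoff to Row = 6
Column Z: max payoff to Row = 6
Minimum is 2, achieved by column X.
Minimax strategy: X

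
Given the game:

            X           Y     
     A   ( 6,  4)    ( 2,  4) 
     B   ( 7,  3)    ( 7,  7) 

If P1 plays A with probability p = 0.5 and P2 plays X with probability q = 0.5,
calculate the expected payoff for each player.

E[P1] = 5.5, E[P2] = 4.5

Work:
E[P1] = p·q·π₁(A,X) + p·(1-q)·π₁(A,Y) + (1-p)·q·π₁(B,X) + (1-p)·(1-q)·π₁(B,Y)
= 0.5·0.5·6 + 0.5·0.5·2 + 0.5·0.5·7 + 0.5·0.5·7
= 5.5

E[P2] = 4.5 (similar calculation)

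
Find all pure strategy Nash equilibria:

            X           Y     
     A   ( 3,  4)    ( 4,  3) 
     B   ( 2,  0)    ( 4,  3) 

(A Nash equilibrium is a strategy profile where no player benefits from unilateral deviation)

Nash equilibrium: (A, X), (B, Y)

Work:
Best responses:
  P1 vs X: payoffs [3, 2] → best response A (payoff 3)
  P1 vs Y: payoffs [4, 4] → best response A/B (payoff 4)
  P2 vs A: payoffs [4, 3] → best response X (payoff 4)
  P2 vs B: payoffs [0, 3] → best response Y (payoff 3)
Mutual best responses: (A,X), (B,Y) → Nash equilibria.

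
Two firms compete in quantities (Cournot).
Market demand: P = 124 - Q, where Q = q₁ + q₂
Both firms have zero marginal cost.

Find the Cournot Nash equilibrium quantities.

q₁* = q₂* = 41.33; P* = 41.33

Work:
Profit: π_i = P·q_i = (a - q_i - q_j)·q_i
FOC: ∂π_i/∂q_i = a - 2q_i - q_j = 0
Reaction function: q_i = (124 - q_j)/2
Symmetry: q* = 124/3 = 41.33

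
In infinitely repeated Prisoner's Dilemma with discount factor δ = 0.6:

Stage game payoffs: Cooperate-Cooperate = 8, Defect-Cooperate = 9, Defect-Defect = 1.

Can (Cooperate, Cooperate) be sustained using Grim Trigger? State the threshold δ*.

δ* = 0.125; since δ = 0.6 ≥ 0.125, cooperation can be sustained

Work:
For Grim Trigger:
Cooperate forever: 8/(1-δ)
Defect then punished: 9 + 1·δ/(1-δ)
Need: 8/(1-δ) ≥ 9 + 1·δ/(1-δ)
Solving: δ ≥ (T-R)/(T-P) = (9-8)/(9-1) = 0.125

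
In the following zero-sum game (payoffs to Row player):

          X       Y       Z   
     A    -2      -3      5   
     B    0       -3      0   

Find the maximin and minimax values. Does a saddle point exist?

Maximin = -3, Minimax = -3, Saddle: True

Work:
Row minimums: [-3, -3] → maximin = -3
Column maximums: [0, -3, 5] → minimax = -3
Saddle point exists! Game value = -3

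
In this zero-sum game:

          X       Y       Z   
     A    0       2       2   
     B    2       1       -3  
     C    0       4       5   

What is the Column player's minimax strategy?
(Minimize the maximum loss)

Column should play X, value = 2

Work:
Column player minimizes Row's maximum payoff:
Column X: max payoff to Row = 2
Column Y: max payoff to Row = 4
Column Z: max payoff to Row = 5
Minimum is 2, achieved by column X.
Minimax strategy: X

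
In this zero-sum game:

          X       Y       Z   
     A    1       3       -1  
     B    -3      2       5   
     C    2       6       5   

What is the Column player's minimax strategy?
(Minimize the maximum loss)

Column should play X, value = 2

Work:
Column player minimizes Row's maximum payoff:
Column X: max payoff to Row = 2
Column Y: max payoff to Row = 6
Column Z: max payoff to Row = 5
Minimum is 2, achieved by column X.
Minimax strategy: X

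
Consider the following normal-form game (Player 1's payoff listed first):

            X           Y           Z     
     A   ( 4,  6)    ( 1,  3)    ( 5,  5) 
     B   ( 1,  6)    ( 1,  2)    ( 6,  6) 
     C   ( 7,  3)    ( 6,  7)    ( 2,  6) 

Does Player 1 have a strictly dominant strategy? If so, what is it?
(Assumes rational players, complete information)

No strictly dominant strategy exists for Player 1

Work:
A strategy strictly dominates another if it gives a strictly higher payoff against every opponent action. Compare each pair of P1's strategies column-by-column:
  A vs B: [4 vs 1, 1 vs 1, 5 vs 6] → A does not strictly dominate B (column Y: 1 ≤ 1)
  A vs C: [4 vs 7, 1 vs 6, 5 vs 2] → A does not strictly dominate C (column X: 4 ≤ 7)
  B vs A: [1 vs 4, 1 vs 1, 6 vs 5] → B does not strictly dominate A (column X: 1 ≤ 4)
  B vs C: [1 vs 7, 1 vs 6, 6 vs 2] → B does not strictly dominate C (column X: 1 ≤ 7)
  C vs A: [7 vs 4, 6 vs 1, 2 vs 5] → C does not strictly dominate A (column Z: 2 ≤ 5)
  C vs B: [7 vs 1, 6 vs 1, 2 vs 6] → C does not strictly dominate B (column Z: 2 ≤ 6)
No single strategy strictly dominates all others → no strictly dominant strategy.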